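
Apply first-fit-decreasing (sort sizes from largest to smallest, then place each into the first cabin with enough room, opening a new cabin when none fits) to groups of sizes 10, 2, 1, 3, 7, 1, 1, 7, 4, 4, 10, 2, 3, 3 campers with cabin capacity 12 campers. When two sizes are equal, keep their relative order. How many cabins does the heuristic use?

Sorted descending: 10, 10, 7, 7, 4, 4, 3, 3, 3, 2, 2, 1, 1, 1.
  10 → cabin 1 (new)  [load 10/12]
  10 → cabin 2 (new)  [load 10/12]
  7 → cabin 3 (new)  [load 7/12]
  7 → cabin 4 (new)  [load 7/12]
  4 → cabin 3  [load 11/12]
  4 → cabin 4  [load 11/12]
  3 → cabin 5 (new)  [load 3/12]
  3 → cabin 5  [load 6/12]
  3 → cabin 5  [load 9/12]
  2 → cabin 1  [load 12/12]
  2 → cabin 2  [load 12/12]
  1 → cabin 3  [load 12/12]
  1 → cabin 4  [load 12/12]
  1 → cabin 5  [load 10/12]
5 cabins opened.

5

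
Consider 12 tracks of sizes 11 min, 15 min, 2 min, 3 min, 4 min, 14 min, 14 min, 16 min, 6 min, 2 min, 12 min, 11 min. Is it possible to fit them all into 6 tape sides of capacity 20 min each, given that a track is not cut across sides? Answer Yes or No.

No

Total = 110 min; ⌈110/20⌉ = 6.
7 tracks each exceed half the capacity and cannot share a side, forcing at least 7 tape sides.
At least 7 tape sides are required, but only 6 are allowed.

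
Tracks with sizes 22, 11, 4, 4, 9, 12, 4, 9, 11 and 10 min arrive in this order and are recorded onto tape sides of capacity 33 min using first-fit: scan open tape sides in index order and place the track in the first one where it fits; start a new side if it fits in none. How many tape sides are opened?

  22 → side 1 (new)  [load 22/33]
  11 → side 1  [load 33/33]
  4 → side 2 (new)  [load 4/33]
  4 → side 2  [load 8/33]
  9 → side 2  [load 17/33]
  12 → side 2  [load 29/33]
  4 → side 2  [load 33/33]
  9 → side 3 (new)  [load 9/33]
  11 → side 3  [load 20/33]
  10 → side 3  [load 30/33]
3 tape sides opened.

3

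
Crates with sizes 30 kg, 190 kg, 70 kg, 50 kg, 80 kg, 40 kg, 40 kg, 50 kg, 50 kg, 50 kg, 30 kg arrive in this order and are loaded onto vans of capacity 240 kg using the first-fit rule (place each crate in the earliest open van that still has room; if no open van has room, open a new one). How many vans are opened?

3

  30 → van 1 (new)  [load 30/240]
  190 → van 1  [load 220/240]
  70 → van 2 (new)  [load 70/240]
  50 → van 2  [load 120/240]
  80 → van 2  [load 200/240]
  40 → van 2  [load 240/240]
  40 → van 3 (new)  [load 40/240]
  50 → van 3  [load 90/240]
  50 → van 3  [load 140/240]
  50 → van 3  [load 190/240]
  30 → van 3  [load 220/240]
3 vans opened.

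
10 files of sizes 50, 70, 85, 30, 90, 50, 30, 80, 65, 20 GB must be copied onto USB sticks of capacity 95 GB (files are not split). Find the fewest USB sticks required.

Total = 90 + 85 + 80 + 70 + 65 + 50 + 50 + 30 + 30 + 20 = 570 GB.
Lower bound: ⌈570/95⌉ = 6 USB sticks.
Also, 7 files each exceed 95/2 GB, and no two of those can share a USB stick, so at least 7 USB sticks are needed.
A packing using 7 USB sticks:
  USB stick 1: 90 = 90
  USB stick 2: 85 = 85
  USB stick 3: 80 = 80
  USB stick 4: 70 + 20 = 90
  USB stick 5: 65 + 30 = 95
  USB stick 6: 50 + 30 = 80
  USB stick 7: 50 = 50
This matches the lower bound, so 7 is optimal.

7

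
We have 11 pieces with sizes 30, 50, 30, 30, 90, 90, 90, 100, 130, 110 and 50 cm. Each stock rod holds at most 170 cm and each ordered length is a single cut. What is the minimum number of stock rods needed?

Total = 130 + 110 + 100 + 90 + 90 + 90 + 50 + 50 + 30 + 30 + 30 = 800 cm.
Lower bound: ⌈800/170⌉ = 5 stock rods.
Also, 6 pieces each exceed 85 cm, and no two of those can share a stock rod, so at least 6 stock rods are needed.
A packing using 6 stock rods:
  stock rod 1: 130 + 30 = 160
  stock rod 2: 110 + 50 = 160
  stock rod 3: 100 + 50 = 150
  stock rod 4: 90 + 30 + 30 = 150
  stock rod 5: 90 = 90
  stock rod 6: 90 = 90
This matches the lower bound, so 6 is optimal.

6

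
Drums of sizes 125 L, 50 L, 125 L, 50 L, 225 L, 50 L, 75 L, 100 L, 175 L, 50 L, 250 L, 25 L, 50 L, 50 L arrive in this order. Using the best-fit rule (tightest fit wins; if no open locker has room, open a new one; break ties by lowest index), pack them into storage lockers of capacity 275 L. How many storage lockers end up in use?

  125 → locker 1 (new)  [load 125/275]
  50 → locker 1  [load 175/275]
  125 → locker 2 (new)  [load 125/275]
  50 → locker 1  [load 225/275]
  225 → locker 3 (new)  [load 225/275]
  50 → locker 1  [load 275/275]
  75 → locker 2  [load 200/275]
  100 → locker 4 (new)  [load 100/275]
  175 → locker 4  [load 275/275]
  50 → locker 3  [load 275/275]
  250 → locker 5 (new)  [load 250/275]
  25 → locker 5  [load 275/275]
  50 → locker 2  [load 250/275]
  50 → locker 6 (new)  [load 50/275]
6 storage lockers opened.

6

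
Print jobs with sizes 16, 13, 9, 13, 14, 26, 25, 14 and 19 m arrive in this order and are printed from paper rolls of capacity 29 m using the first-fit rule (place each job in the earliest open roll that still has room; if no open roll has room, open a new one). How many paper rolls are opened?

  16 → roll 1 (new)  [load 16/29]
  13 → roll 1  [load 29/29]
  9 → roll 2 (new)  [load 9/29]
  13 → roll 2  [load 22/29]
  14 → roll 3 (new)  [load 14/29]
  26 → roll 4 (new)  [load 26/29]
  25 → roll 5 (new)  [load 25/29]
  14 → roll 3  [load 28/29]
  19 → roll 6 (new)  [load 19/29]
6 paper rolls opened.

6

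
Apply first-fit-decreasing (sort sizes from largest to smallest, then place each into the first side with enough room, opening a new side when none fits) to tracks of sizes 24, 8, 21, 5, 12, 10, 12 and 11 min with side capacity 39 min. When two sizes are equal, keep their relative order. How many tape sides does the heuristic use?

Sorted descending: 24, 21, 12, 12, 11, 10, 8, 5.
  24 → side 1 (new)  [load 24/39]
  21 → side 2 (new)  [load 21/39]
  12 → side 1  [load 36/39]
  12 → side 2  [load 33/39]
  11 → side 3 (new)  [load 11/39]
  10 → side 3  [load 21/39]
  8 → side 3  [load 29/39]
  5 → side 2  [load 38/39]
3 tape sides opened.

3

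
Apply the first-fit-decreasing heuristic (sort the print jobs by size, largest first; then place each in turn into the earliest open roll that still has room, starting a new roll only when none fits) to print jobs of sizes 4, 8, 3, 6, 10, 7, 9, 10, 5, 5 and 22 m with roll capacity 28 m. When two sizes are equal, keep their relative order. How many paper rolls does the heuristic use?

Sorted descending: 22, 10, 10, 9, 8, 7, 6, 5, 5, 4, 3.
  22 → roll 1 (new)  [load 22/28]
  10 → roll 2 (new)  [load 10/28]
  10 → roll 2  [load 20/28]
  9 → roll 3 (new)  [load 9/28]
  8 → roll 2  [load 28/28]
  7 → roll 3  [load 16/28]
  6 → roll 1  [load 28/28]
  5 → roll 3  [load 21/28]
  5 → roll 3  [load 26/28]
  4 → roll 4 (new)  [load 4/28]
  3 → roll 4  [load 7/28]
4 paper rolls opened.

4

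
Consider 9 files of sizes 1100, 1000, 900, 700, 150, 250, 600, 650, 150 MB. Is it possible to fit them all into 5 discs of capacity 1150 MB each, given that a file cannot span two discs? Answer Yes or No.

Total = 5500 MB; ⌈5500/1150⌉ = 5.
6 files each exceed half the capacity and cannot share a disc, forcing at least 6 discs.
At least 6 discs are required, but only 5 are allowed.

No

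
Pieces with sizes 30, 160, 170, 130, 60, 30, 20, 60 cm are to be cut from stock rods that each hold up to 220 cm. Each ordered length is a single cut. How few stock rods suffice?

3

Total = 170 + 160 + 130 + 60 + 60 + 30 + 30 + 20 = 660 cm.
Lower bound: ⌈660/220⌉ = 3 stock rods.
A packing using 3 stock rods:
  stock rod 1: 170 + 30 + 20 = 220
  stock rod 2: 160 + 60 = 220
  stock rod 3: 130 + 60 + 30 = 220
This matches the lower bound, so 3 is optimal.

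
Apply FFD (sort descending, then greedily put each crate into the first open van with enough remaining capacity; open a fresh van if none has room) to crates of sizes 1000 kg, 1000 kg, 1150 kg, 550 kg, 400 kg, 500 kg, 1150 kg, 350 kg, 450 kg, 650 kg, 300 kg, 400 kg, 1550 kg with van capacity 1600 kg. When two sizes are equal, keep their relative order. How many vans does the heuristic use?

Sorted descending: 1550, 1150, 1150, 1000, 1000, 650, 550, 500, 450, 400, 400, 350, 300.
  1550 → van 1 (new)  [load 1550/1600]
  1150 → van 2 (new)  [load 1150/1600]
  1150 → van 3 (new)  [load 1150/1600]
  1000 → van 4 (new)  [load 1000/1600]
  1000 → van 5 (new)  [load 1000/1600]
  650 → van 6 (new)  [load 650/1600]
  550 → van 4  [load 1550/1600]
  500 → van 5  [load 1500/1600]
  450 → van 2  [load 1600/1600]
  400 → van 3  [load 1550/1600]
  400 → van 6  [load 1050/1600]
  350 → van 6  [load 1400/1600]
  300 → van 7 (new)  [load 300/1600]
7 vans opened.

7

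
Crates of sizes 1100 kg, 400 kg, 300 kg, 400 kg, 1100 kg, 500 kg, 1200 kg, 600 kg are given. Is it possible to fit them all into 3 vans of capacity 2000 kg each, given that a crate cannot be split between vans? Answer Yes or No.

A valid assignment using 3 vans:
  van 1: 1200 + 600 = 1800
  van 2: 1100 + 500 + 400 = 2000
  van 3: 1100 + 400 + 300 = 1800
Every load is within 2000 kg, so 3 vans suffice.

Yes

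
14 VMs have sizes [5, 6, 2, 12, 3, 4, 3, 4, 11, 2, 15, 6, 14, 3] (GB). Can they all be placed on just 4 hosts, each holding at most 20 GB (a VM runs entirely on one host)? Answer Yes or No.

No

Total = 90 GB; ⌈90/20⌉ = 5.
At least 5 hosts are required, but only 4 are allowed.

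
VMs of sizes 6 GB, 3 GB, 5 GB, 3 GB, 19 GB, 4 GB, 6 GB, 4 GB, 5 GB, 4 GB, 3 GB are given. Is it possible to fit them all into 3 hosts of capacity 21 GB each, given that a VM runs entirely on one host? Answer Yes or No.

No

Total = 62 GB; ⌈62/21⌉ = 3.
The bound of 3 does not rule out 3, but exhaustive search shows no assignment into 3 hosts of capacity 21 GB exists — the minimum is 4.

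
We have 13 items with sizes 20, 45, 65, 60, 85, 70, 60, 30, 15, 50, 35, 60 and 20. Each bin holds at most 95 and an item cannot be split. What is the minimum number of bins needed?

Total = 85 + 70 + 65 + 60 + 60 + 60 + 50 + 45 + 35 + 30 + 20 + 20 + 15 = 615.
Lower bound: ⌈615/95⌉ = 7 bins.
A packing using 7 bins:
  bin 1: 85 = 85
  bin 2: 70 + 20 = 90
  bin 3: 65 + 30 = 95
  bin 4: 60 + 35 = 95
  bin 5: 60 + 20 + 15 = 95
  bin 6: 60 = 60
  bin 7: 50 + 45 = 95
This matches the lower bound, so 7 is optimal.

7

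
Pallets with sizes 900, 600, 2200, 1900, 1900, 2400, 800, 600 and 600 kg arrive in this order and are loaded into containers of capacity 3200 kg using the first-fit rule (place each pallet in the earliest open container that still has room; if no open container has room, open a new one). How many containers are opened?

  900 → container 1 (new)  [load 900/3200]
  600 → container 1  [load 1500/3200]
  2200 → container 2 (new)  [load 2200/3200]
  1900 → container 3 (new)  [load 1900/3200]
  1900 → container 4 (new)  [load 1900/3200]
  2400 → container 5 (new)  [load 2400/3200]
  800 → container 1  [load 2300/3200]
  600 → container 1  [load 2900/3200]
  600 → container 2  [load 2800/3200]
5 containers opened.

5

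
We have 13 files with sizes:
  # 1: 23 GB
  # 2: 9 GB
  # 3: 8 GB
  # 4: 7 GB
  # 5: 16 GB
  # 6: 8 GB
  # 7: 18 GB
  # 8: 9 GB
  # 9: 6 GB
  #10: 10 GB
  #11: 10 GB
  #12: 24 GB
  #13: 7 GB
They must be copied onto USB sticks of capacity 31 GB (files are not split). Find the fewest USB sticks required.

Total = 24 + 23 + 18 + 16 + 10 + 10 + 9 + 9 + 8 + 8 + 7 + 7 + 6 = 155 GB.
Lower bound: ⌈155/31⌉ = 5 USB sticks.
A packing using 6 USB sticks:
  USB stick 1: 24 + 7 = 31
  USB stick 2: 23 + 8 = 31
  USB stick 3: 18 + 10 = 28
  USB stick 4: 16 + 10 = 26
  USB stick 5: 9 + 9 + 8 = 26
  USB stick 6: 7 + 6 = 13
No arrangement into 5 USB sticks stays within capacity, so 6 is optimal.

6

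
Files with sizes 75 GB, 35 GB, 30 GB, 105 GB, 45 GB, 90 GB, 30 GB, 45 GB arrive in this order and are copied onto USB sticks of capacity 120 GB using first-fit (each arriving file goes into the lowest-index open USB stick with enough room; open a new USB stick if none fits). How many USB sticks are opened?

5

  75 → USB stick 1 (new)  [load 75/120]
  35 → USB stick 1  [load 110/120]
  30 → USB stick 2 (new)  [load 30/120]
  105 → USB stick 3 (new)  [load 105/120]
  45 → USB stick 2  [load 75/120]
  90 → USB stick 4 (new)  [load 90/120]
  30 → USB stick 2  [load 105/120]
  45 → USB stick 5 (new)  [load 45/120]
5 USB sticks opened.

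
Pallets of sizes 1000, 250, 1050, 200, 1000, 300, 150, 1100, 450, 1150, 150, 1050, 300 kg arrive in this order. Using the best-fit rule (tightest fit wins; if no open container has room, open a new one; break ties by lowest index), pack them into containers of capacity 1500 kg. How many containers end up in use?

  1000 → container 1 (new)  [load 1000/1500]
  250 → container 1  [load 1250/1500]
  1050 → container 2 (new)  [load 1050/1500]
  200 → container 1  [load 1450/1500]
  1000 → container 3 (new)  [load 1000/1500]
  300 → container 2  [load 1350/1500]
  150 → container 2  [load 1500/1500]
  1100 → container 4 (new)  [load 1100/1500]
  450 → container 3  [load 1450/1500]
  1150 → container 5 (new)  [load 1150/1500]
  150 → container 5  [load 1300/1500]
  1050 → container 6 (new)  [load 1050/1500]
  300 → container 4  [load 1400/1500]
6 containers opened.

6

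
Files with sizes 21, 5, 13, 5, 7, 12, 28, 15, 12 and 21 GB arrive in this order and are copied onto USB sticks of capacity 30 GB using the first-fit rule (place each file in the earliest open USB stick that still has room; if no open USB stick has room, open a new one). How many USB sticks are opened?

6

  21 → USB stick 1 (new)  [load 21/30]
  5 → USB stick 1  [load 26/30]
  13 → USB stick 2 (new)  [load 13/30]
  5 → USB stick 2  [load 18/30]
  7 → USB stick 2  [load 25/30]
  12 → USB stick 3 (new)  [load 12/30]
  28 → USB stick 4 (new)  [load 28/30]
  15 → USB stick 3  [load 27/30]
  12 → USB stick 5 (new)  [load 12/30]
  21 → USB stick 6 (new)  [load 21/30]
6 USB sticks opened.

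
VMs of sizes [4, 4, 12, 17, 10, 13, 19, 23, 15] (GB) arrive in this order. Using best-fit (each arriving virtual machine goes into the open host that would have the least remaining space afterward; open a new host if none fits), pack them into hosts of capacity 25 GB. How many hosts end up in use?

6

  4 → host 1 (new)  [load 4/25]
  4 → host 1  [load 8/25]
  12 → host 1  [load 20/25]
  17 → host 2 (new)  [load 17/25]
  10 → host 3 (new)  [load 10/25]
  13 → host 3  [load 23/25]
  19 → host 4 (new)  [load 19/25]
  23 → host 5 (new)  [load 23/25]
  15 → host 6 (new)  [load 15/25]
6 hosts opened.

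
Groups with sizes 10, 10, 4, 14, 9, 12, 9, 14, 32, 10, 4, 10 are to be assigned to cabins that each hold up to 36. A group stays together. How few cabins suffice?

Total = 32 + 14 + 14 + 12 + 10 + 10 + 10 + 10 + 9 + 9 + 4 + 4 = 138.
Lower bound: ⌈138/36⌉ = 4 cabins.
A packing using 4 cabins:
  cabin 1: 32 + 4 = 36
  cabin 2: 14 + 12 + 10 = 36
  cabin 3: 14 + 10 + 10 = 34
  cabin 4: 10 + 9 + 9 + 4 = 32
This matches the lower bound, so 4 is optimal.

4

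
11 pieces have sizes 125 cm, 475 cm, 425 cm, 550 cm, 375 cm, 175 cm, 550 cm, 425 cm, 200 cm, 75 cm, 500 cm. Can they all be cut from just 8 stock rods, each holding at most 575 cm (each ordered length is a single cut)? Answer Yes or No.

A valid assignment using 8 stock rods:
  stock rod 1: 550 = 550
  stock rod 2: 550 = 550
  stock rod 3: 500 + 75 = 575
  stock rod 4: 475 = 475
  stock rod 5: 425 + 125 = 550
  stock rod 6: 425 = 425
  stock rod 7: 375 + 200 = 575
  stock rod 8: 175 = 175
Every load is within 575 cm, so 8 stock rods suffice.

Yes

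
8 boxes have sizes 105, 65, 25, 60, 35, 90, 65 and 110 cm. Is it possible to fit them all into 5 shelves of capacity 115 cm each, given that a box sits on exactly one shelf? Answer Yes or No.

Total = 555 cm; ⌈555/115⌉ = 5.
6 boxes each exceed half the capacity and cannot share a shelf, forcing at least 6 shelves.
At least 6 shelves are required, but only 5 are allowed.

No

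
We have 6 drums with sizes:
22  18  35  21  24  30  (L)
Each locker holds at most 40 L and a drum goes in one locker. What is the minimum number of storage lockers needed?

5

Total = 35 + 30 + 24 + 22 + 21 + 18 = 150 L.
Lower bound: ⌈150/40⌉ = 4 storage lockers.
Also, 5 drums each exceed 20 L, and no two of those can share a locker, so at least 5 storage lockers are needed.
A packing using 5 storage lockers:
  locker 1: 35 = 35
  locker 2: 30 = 30
  locker 3: 24 = 24
  locker 4: 22 + 18 = 40
  locker 5: 21 = 21
This matches the lower bound, so 5 is optimal.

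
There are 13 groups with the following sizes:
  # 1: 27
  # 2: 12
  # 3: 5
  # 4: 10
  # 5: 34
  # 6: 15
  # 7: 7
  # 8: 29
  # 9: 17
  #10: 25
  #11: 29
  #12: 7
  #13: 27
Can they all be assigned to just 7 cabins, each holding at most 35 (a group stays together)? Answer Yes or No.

No

Total = 244; ⌈244/35⌉ = 7.
The bound of 7 does not rule out 7, but exhaustive search shows no assignment into 7 cabins of capacity 35 exists — the minimum is 8.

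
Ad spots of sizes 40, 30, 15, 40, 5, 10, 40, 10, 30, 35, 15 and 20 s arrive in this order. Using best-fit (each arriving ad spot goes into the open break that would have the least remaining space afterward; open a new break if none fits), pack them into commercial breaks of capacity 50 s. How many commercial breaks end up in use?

  40 → break 1 (new)  [load 40/50]
  30 → break 2 (new)  [load 30/50]
  15 → break 2  [load 45/50]
  40 → break 3 (new)  [load 40/50]
  5 → break 2  [load 50/50]
  10 → break 1  [load 50/50]
  40 → break 4 (new)  [load 40/50]
  10 → break 3  [load 50/50]
  30 → break 5 (new)  [load 30/50]
  35 → break 6 (new)  [load 35/50]
  15 → break 6  [load 50/50]
  20 → break 5  [load 50/50]
6 commercial breaks opened.

6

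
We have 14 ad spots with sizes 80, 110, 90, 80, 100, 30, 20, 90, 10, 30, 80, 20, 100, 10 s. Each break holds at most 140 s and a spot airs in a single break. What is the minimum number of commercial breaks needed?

8

Total = 110 + 100 + 100 + 90 + 90 + 80 + 80 + 80 + 30 + 30 + 20 + 20 + 10 + 10 = 850 s.
Lower bound: ⌈850/140⌉ = 7 commercial breaks.
Also, 8 ad spots each exceed 70 s, and no two of those can share a break, so at least 8 commercial breaks are needed.
A packing using 8 commercial breaks:
  break 1: 110 + 30 = 140
  break 2: 100 + 30 + 10 = 140
  break 3: 100 + 20 + 20 = 140
  break 4: 90 + 10 = 100
  break 5: 90 = 90
  break 6: 80 = 80
  break 7: 80 = 80
  break 8: 80 = 80
This matches the lower bound, so 8 is optimal.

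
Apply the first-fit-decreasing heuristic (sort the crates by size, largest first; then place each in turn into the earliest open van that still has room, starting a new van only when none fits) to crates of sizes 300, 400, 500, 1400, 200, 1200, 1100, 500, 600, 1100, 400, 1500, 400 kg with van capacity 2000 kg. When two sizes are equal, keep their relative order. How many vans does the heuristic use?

Sorted descending: 1500, 1400, 1200, 1100, 1100, 600, 500, 500, 400, 400, 400, 300, 200.
  1500 → van 1 (new)  [load 1500/2000]
  1400 → van 2 (new)  [load 1400/2000]
  1200 → van 3 (new)  [load 1200/2000]
  1100 → van 4 (new)  [load 1100/2000]
  1100 → van 5 (new)  [load 1100/2000]
  600 → van 2  [load 2000/2000]
  500 → van 1  [load 2000/2000]
  500 → van 3  [load 1700/2000]
  400 → van 4  [load 1500/2000]
  400 → van 4  [load 1900/2000]
  400 → van 5  [load 1500/2000]
  300 → van 3  [load 2000/2000]
  200 → van 5  [load 1700/2000]
5 vans opened.

5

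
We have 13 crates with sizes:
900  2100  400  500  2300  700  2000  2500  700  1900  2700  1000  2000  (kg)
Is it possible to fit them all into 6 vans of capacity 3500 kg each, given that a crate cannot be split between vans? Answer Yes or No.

No

Total = 19700 kg; ⌈19700/3500⌉ = 6.
7 crates each exceed half the capacity and cannot share a van, forcing at least 7 vans.
At least 7 vans are required, but only 6 are allowed.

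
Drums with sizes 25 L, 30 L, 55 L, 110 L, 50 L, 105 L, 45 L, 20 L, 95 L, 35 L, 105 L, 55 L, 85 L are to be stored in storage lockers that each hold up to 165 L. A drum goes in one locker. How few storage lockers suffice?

Total = 110 + 105 + 105 + 95 + 85 + 55 + 55 + 50 + 45 + 35 + 30 + 25 + 20 = 815 L.
Lower bound: ⌈815/165⌉ = 5 storage lockers.
A packing using 5 storage lockers:
  locker 1: 110 + 55 = 165
  locker 2: 105 + 55 = 160
  locker 3: 105 + 35 + 25 = 165
  locker 4: 95 + 50 + 20 = 165
  locker 5: 85 + 45 + 30 = 160
This matches the lower bound, so 5 is optimal.

5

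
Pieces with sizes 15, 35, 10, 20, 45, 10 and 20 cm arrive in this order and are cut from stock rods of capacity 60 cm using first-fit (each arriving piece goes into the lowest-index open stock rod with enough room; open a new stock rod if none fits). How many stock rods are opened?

3

  15 → stock rod 1 (new)  [load 15/60]
  35 → stock rod 1  [load 50/60]
  10 → stock rod 1  [load 60/60]
  20 → stock rod 2 (new)  [load 20/60]
  45 → stock rod 3 (new)  [load 45/60]
  10 → stock rod 2  [load 30/60]
  20 → stock rod 2  [load 50/60]
3 stock rods opened.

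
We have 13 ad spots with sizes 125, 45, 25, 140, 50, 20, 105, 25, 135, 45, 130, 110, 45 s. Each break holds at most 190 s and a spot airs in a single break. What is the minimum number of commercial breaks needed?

6

Total = 140 + 135 + 130 + 125 + 110 + 105 + 50 + 45 + 45 + 45 + 25 + 25 + 20 = 1000 s.
Lower bound: ⌈1000/190⌉ = 6 commercial breaks.
A packing using 6 commercial breaks:
  break 1: 140 + 50 = 190
  break 2: 135 + 45 = 180
  break 3: 130 + 45 = 175
  break 4: 125 + 45 + 20 = 190
  break 5: 110 + 25 + 25 = 160
  break 6: 105 = 105
This matches the lower bound, so 6 is optimal.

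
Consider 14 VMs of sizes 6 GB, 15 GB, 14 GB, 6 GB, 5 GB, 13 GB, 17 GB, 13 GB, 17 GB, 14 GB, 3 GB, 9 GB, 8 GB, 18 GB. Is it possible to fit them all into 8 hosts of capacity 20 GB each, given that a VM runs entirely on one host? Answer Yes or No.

No

Total = 158 GB; ⌈158/20⌉ = 8.
The bound of 8 does not rule out 8, but exhaustive search shows no assignment into 8 hosts of capacity 20 GB exists — the minimum is 9.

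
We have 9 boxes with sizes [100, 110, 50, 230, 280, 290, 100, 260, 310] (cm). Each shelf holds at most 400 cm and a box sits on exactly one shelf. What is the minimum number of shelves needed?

Total = 310 + 290 + 280 + 260 + 230 + 110 + 100 + 100 + 50 = 1730 cm.
Lower bound: ⌈1730/400⌉ = 5 shelves.
A packing using 5 shelves:
  shelf 1: 310 + 50 = 360
  shelf 2: 290 + 110 = 400
  shelf 3: 280 + 100 = 380
  shelf 4: 260 + 100 = 360
  shelf 5: 230 = 230
This matches the lower bound, so 5 is optimal.

5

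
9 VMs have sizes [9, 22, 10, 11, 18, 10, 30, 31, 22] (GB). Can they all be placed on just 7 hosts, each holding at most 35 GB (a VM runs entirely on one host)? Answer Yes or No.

Yes

A valid assignment using 6 hosts:
  host 1: 31 = 31
  host 2: 30 = 30
  host 3: 22 + 11 = 33
  host 4: 22 + 10 = 32
  host 5: 18 + 10 = 28
  host 6: 9 = 9
That uses only 6 ≤ 7, so 7 hosts are enough.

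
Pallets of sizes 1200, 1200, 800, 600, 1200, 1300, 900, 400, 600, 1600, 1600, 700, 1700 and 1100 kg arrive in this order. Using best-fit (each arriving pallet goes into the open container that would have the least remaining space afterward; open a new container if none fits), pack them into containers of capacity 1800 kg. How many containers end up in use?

  1200 → container 1 (new)  [load 1200/1800]
  1200 → container 2 (new)  [load 1200/1800]
  800 → container 3 (new)  [load 800/1800]
  600 → container 1  [load 1800/1800]
  1200 → container 4 (new)  [load 1200/1800]
  1300 → container 5 (new)  [load 1300/1800]
  900 → container 3  [load 1700/1800]
  400 → container 5  [load 1700/1800]
  600 → container 2  [load 1800/1800]
  1600 → container 6 (new)  [load 1600/1800]
  1600 → container 7 (new)  [load 1600/1800]
  700 → container 8 (new)  [load 700/1800]
  1700 → container 9 (new)  [load 1700/1800]
  1100 → container 8  [load 1800/1800]
9 containers opened.

9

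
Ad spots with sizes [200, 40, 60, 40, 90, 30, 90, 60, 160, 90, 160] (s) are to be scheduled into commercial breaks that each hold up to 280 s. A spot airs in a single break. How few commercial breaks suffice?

Total = 200 + 160 + 160 + 90 + 90 + 90 + 60 + 60 + 40 + 40 + 30 = 1020 s.
Lower bound: ⌈1020/280⌉ = 4 commercial breaks.
A packing using 4 commercial breaks:
  break 1: 200 + 60 = 260
  break 2: 160 + 90 + 30 = 280
  break 3: 160 + 90 = 250
  break 4: 90 + 60 + 40 + 40 = 230
This matches the lower bound, so 4 is optimal.

4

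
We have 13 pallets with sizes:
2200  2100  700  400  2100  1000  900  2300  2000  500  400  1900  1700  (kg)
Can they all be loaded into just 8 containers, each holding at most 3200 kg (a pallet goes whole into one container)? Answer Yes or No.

Yes

A valid assignment using 7 containers:
  container 1: 2300 + 900 = 3200
  container 2: 2200 + 1000 = 3200
  container 3: 2100 + 700 + 400 = 3200
  container 4: 2100 + 500 + 400 = 3000
  container 5: 2000 = 2000
  container 6: 1900 = 1900
  container 7: 1700 = 1700
That uses only 7 ≤ 8, so 8 containers are enough.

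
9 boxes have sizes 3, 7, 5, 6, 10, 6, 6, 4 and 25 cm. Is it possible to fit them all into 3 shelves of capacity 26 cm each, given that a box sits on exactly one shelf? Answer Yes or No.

Yes

A valid assignment using 3 shelves:
  shelf 1: 25 = 25
  shelf 2: 10 + 7 + 6 + 3 = 26
  shelf 3: 6 + 6 + 5 + 4 = 21
Every load is within 26 cm, so 3 shelves suffice.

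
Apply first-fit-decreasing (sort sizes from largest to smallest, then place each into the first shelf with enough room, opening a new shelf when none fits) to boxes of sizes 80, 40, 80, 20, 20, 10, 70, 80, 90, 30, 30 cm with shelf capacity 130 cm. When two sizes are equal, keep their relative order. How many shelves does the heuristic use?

Sorted descending: 90, 80, 80, 80, 70, 40, 30, 30, 20, 20, 10.
  90 → shelf 1 (new)  [load 90/130]
  80 → shelf 2 (new)  [load 80/130]
  80 → shelf 3 (new)  [load 80/130]
  80 → shelf 4 (new)  [load 80/130]
  70 → shelf 5 (new)  [load 70/130]
  40 → shelf 1  [load 130/130]
  30 → shelf 2  [load 110/130]
  30 → shelf 3  [load 110/130]
  20 → shelf 2  [load 130/130]
  20 → shelf 3  [load 130/130]
  10 → shelf 4  [load 90/130]
5 shelves opened.

5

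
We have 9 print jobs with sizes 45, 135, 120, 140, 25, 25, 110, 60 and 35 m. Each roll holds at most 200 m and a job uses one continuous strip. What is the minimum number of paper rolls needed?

Total = 140 + 135 + 120 + 110 + 60 + 45 + 35 + 25 + 25 = 695 m.
Lower bound: ⌈695/200⌉ = 4 paper rolls.
A packing using 4 paper rolls:
  roll 1: 140 + 60 = 200
  roll 2: 135 + 45 = 180
  roll 3: 120 + 35 + 25 = 180
  roll 4: 110 + 25 = 135
This matches the lower bound, so 4 is optimal.

4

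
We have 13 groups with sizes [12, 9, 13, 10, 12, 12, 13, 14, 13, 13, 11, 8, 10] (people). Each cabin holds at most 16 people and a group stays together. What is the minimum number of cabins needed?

Total = 14 + 13 + 13 + 13 + 13 + 12 + 12 + 12 + 11 + 10 + 10 + 9 + 8 = 150 people.
Lower bound: ⌈150/16⌉ = 10 cabins.
Also, 12 groups each exceed 8 people, and no two of those can share a cabin, so at least 12 cabins are needed.
A packing using 13 cabins:
  cabin 1: 14 = 14
  cabin 2: 13 = 13
  cabin 3: 13 = 13
  cabin 4: 13 = 13
  cabin 5: 13 = 13
  cabin 6: 12 = 12
  cabin 7: 12 = 12
  cabin 8: 12 = 12
  cabin 9: 11 = 11
  cabin 10: 10 = 10
  cabin 11: 10 = 10
  cabin 12: 9 = 9
  cabin 13: 8 = 8
No arrangement into 12 cabins stays within capacity, so 13 is optimal.

13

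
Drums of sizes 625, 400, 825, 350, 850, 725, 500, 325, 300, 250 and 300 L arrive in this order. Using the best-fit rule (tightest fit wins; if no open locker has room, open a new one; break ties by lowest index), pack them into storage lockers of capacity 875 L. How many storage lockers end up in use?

7

  625 → locker 1 (new)  [load 625/875]
  400 → locker 2 (new)  [load 400/875]
  825 → locker 3 (new)  [load 825/875]
  350 → locker 2  [load 750/875]
  850 → locker 4 (new)  [load 850/875]
  725 → locker 5 (new)  [load 725/875]
  500 → locker 6 (new)  [load 500/875]
  325 → locker 6  [load 825/875]
  300 → locker 7 (new)  [load 300/875]
  250 → locker 1  [load 875/875]
  300 → locker 7  [load 600/875]
7 storage lockers opened.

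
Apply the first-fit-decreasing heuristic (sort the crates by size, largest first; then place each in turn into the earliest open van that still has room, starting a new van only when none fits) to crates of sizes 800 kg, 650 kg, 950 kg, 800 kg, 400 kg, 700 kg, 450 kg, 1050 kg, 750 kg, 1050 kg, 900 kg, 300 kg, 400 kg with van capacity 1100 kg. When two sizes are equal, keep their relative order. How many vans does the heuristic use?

10

Sorted descending: 1050, 1050, 950, 900, 800, 800, 750, 700, 650, 450, 400, 400, 300.
  1050 → van 1 (new)  [load 1050/1100]
  1050 → van 2 (new)  [load 1050/1100]
  950 → van 3 (new)  [load 950/1100]
  900 → van 4 (new)  [load 900/1100]
  800 → van 5 (new)  [load 800/1100]
  800 → van 6 (new)  [load 800/1100]
  750 → van 7 (new)  [load 750/1100]
  700 → van 8 (new)  [load 700/1100]
  650 → van 9 (new)  [load 650/1100]
  450 → van 9  [load 1100/1100]
  400 → van 8  [load 1100/1100]
  400 → van 10 (new)  [load 400/1100]
  300 → van 5  [load 1100/1100]
10 vans opened.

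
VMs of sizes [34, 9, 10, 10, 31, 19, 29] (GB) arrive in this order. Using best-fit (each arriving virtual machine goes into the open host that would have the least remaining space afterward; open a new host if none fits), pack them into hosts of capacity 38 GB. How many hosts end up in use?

5

  34 → host 1 (new)  [load 34/38]
  9 → host 2 (new)  [load 9/38]
  10 → host 2  [load 19/38]
  10 → host 2  [load 29/38]
  31 → host 3 (new)  [load 31/38]
  19 → host 4 (new)  [load 19/38]
  29 → host 5 (new)  [load 29/38]
5 hosts opened.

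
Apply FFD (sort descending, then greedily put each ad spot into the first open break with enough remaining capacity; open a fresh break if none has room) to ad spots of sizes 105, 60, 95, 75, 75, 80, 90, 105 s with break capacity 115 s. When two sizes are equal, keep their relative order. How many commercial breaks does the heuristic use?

8

Sorted descending: 105, 105, 95, 90, 80, 75, 75, 60.
  105 → break 1 (new)  [load 105/115]
  105 → break 2 (new)  [load 105/115]
  95 → break 3 (new)  [load 95/115]
  90 → break 4 (new)  [load 90/115]
  80 → break 5 (new)  [load 80/115]
  75 → break 6 (new)  [load 75/115]
  75 → break 7 (new)  [load 75/115]
  60 → break 8 (new)  [load 60/115]
8 commercial breaks opened.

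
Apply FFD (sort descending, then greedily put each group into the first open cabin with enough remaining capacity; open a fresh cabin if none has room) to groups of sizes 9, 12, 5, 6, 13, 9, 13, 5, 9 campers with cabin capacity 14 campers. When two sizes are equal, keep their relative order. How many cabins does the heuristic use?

Sorted descending: 13, 13, 12, 9, 9, 9, 6, 5, 5.
  13 → cabin 1 (new)  [load 13/14]
  13 → cabin 2 (new)  [load 13/14]
  12 → cabin 3 (new)  [load 12/14]
  9 → cabin 4 (new)  [load 9/14]
  9 → cabin 5 (new)  [load 9/14]
  9 → cabin 6 (new)  [load 9/14]
  6 → cabin 7 (new)  [load 6/14]
  5 → cabin 4  [load 14/14]
  5 → cabin 5  [load 14/14]
7 cabins opened.

7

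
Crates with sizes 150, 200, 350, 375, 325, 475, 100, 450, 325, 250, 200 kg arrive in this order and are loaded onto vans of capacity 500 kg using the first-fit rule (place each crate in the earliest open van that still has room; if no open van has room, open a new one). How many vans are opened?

8

  150 → van 1 (new)  [load 150/500]
  200 → van 1  [load 350/500]
  350 → van 2 (new)  [load 350/500]
  375 → van 3 (new)  [load 375/500]
  325 → van 4 (new)  [load 325/500]
  475 → van 5 (new)  [load 475/500]
  100 → van 1  [load 450/500]
  450 → van 6 (new)  [load 450/500]
  325 → van 7 (new)  [load 325/500]
  250 → van 8 (new)  [load 250/500]
  200 → van 8  [load 450/500]
8 vans opened.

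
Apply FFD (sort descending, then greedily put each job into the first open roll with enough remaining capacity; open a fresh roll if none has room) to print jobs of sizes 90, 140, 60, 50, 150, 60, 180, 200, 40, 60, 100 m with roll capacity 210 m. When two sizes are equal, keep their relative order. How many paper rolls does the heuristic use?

6

Sorted descending: 200, 180, 150, 140, 100, 90, 60, 60, 60, 50, 40.
  200 → roll 1 (new)  [load 200/210]
  180 → roll 2 (new)  [load 180/210]
  150 → roll 3 (new)  [load 150/210]
  140 → roll 4 (new)  [load 140/210]
  100 → roll 5 (new)  [load 100/210]
  90 → roll 5  [load 190/210]
  60 → roll 3  [load 210/210]
  60 → roll 4  [load 200/210]
  60 → roll 6 (new)  [load 60/210]
  50 → roll 6  [load 110/210]
  40 → roll 6  [load 150/210]
6 paper rolls opened.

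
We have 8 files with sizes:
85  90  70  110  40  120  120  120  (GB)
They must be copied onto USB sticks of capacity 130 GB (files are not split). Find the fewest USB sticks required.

Total = 120 + 120 + 120 + 110 + 90 + 85 + 70 + 40 = 755 GB.
Lower bound: ⌈755/130⌉ = 6 USB sticks.
Also, 7 files each exceed 65 GB, and no two of those can share a USB stick, so at least 7 USB sticks are needed.
A packing using 7 USB sticks:
  USB stick 1: 120 = 120
  USB stick 2: 120 = 120
  USB stick 3: 120 = 120
  USB stick 4: 110 = 110
  USB stick 5: 90 + 40 = 130
  USB stick 6: 85 = 85
  USB stick 7: 70 = 70
This matches the lower bound, so 7 is optimal.

7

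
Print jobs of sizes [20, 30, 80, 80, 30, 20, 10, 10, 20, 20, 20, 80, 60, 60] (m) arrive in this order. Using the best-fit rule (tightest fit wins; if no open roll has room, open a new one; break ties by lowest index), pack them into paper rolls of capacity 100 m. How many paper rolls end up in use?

  20 → roll 1 (new)  [load 20/100]
  30 → roll 1  [load 50/100]
  80 → roll 2 (new)  [load 80/100]
  80 → roll 3 (new)  [load 80/100]
  30 → roll 1  [load 80/100]
  20 → roll 1  [load 100/100]
  10 → roll 2  [load 90/100]
  10 → roll 2  [load 100/100]
  20 → roll 3  [load 100/100]
  20 → roll 4 (new)  [load 20/100]
  20 → roll 4  [load 40/100]
  80 → roll 5 (new)  [load 80/100]
  60 → roll 4  [load 100/100]
  60 → roll 6 (new)  [load 60/100]
6 paper rolls opened.

6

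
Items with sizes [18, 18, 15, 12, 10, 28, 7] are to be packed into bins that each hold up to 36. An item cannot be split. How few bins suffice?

4

Total = 28 + 18 + 18 + 15 + 12 + 10 + 7 = 108.
Lower bound: ⌈108/36⌉ = 3 bins.
A packing using 4 bins:
  bin 1: 28 + 7 = 35
  bin 2: 18 + 18 = 36
  bin 3: 15 + 12 = 27
  bin 4: 10 = 10
No arrangement into 3 bins stays within capacity, so 4 is optimal.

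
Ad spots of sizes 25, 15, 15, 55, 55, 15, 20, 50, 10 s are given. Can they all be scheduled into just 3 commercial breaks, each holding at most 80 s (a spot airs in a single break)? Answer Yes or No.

No

Total = 260 s; ⌈260/80⌉ = 4.
At least 4 commercial breaks are required, but only 3 are allowed.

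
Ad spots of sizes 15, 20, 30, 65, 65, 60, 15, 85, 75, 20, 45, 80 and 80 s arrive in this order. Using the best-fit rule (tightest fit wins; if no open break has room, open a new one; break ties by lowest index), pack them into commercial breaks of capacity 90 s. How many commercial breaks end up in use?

9

  15 → break 1 (new)  [load 15/90]
  20 → break 1  [load 35/90]
  30 → break 1  [load 65/90]
  65 → break 2 (new)  [load 65/90]
  65 → break 3 (new)  [load 65/90]
  60 → break 4 (new)  [load 60/90]
  15 → break 1  [load 80/90]
  85 → break 5 (new)  [load 85/90]
  75 → break 6 (new)  [load 75/90]
  20 → break 2  [load 85/90]
  45 → break 7 (new)  [load 45/90]
  80 → break 8 (new)  [load 80/90]
  80 → break 9 (new)  [load 80/90]
9 commercial breaks opened.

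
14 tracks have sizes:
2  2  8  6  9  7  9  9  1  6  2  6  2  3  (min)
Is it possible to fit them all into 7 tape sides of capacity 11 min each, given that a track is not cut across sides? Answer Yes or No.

No

Total = 72 min; ⌈72/11⌉ = 7.
8 tracks each exceed half the capacity and cannot share a side, forcing at least 8 tape sides.
At least 8 tape sides are required, but only 7 are allowed.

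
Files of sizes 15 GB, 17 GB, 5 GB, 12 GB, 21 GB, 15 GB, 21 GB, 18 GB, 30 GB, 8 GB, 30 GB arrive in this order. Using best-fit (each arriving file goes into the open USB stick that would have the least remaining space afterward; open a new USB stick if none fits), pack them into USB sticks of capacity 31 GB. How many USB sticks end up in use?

8

  15 → USB stick 1 (new)  [load 15/31]
  17 → USB stick 2 (new)  [load 17/31]
  5 → USB stick 2  [load 22/31]
  12 → USB stick 1  [load 27/31]
  21 → USB stick 3 (new)  [load 21/31]
  15 → USB stick 4 (new)  [load 15/31]
  21 → USB stick 5 (new)  [load 21/31]
  18 → USB stick 6 (new)  [load 18/31]
  30 → USB stick 7 (new)  [load 30/31]
  8 → USB stick 2  [load 30/31]
  30 → USB stick 8 (new)  [load 30/31]
8 USB sticks opened.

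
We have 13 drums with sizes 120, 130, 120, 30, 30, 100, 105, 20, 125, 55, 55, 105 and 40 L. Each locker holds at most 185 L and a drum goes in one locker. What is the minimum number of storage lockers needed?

7

Total = 130 + 125 + 120 + 120 + 105 + 105 + 100 + 55 + 55 + 40 + 30 + 30 + 20 = 1035 L.
Lower bound: ⌈1035/185⌉ = 6 storage lockers.
Also, 7 drums each exceed 185/2 L, and no two of those can share a locker, so at least 7 storage lockers are needed.
A packing using 7 storage lockers:
  locker 1: 130 + 55 = 185
  locker 2: 125 + 55 = 180
  locker 3: 120 + 40 + 20 = 180
  locker 4: 120 + 30 + 30 = 180
  locker 5: 105 = 105
  locker 6: 105 = 105
  locker 7: 100 = 100
This matches the lower bound, so 7 is optimal.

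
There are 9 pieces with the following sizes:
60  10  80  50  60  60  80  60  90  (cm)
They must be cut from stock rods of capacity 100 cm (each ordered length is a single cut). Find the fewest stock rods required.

8

Total = 90 + 80 + 80 + 60 + 60 + 60 + 60 + 50 + 10 = 550 cm.
Lower bound: ⌈550/100⌉ = 6 stock rods.
Also, 7 pieces each exceed 50 cm, and no two of those can share a stock rod, so at least 7 stock rods are needed.
A packing using 8 stock rods:
  stock rod 1: 90 + 10 = 100
  stock rod 2: 80 = 80
  stock rod 3: 80 = 80
  stock rod 4: 60 = 60
  stock rod 5: 60 = 60
  stock rod 6: 60 = 60
  stock rod 7: 60 = 60
  stock rod 8: 50 = 50
No arrangement into 7 stock rods stays within capacity, so 8 is optimal.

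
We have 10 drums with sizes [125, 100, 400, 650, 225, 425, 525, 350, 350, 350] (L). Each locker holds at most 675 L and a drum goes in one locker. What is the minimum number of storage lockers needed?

Total = 650 + 525 + 425 + 400 + 350 + 350 + 350 + 225 + 125 + 100 = 3500 L.
Lower bound: ⌈3500/675⌉ = 6 storage lockers.
Also, 7 drums each exceed 675/2 L, and no two of those can share a locker, so at least 7 storage lockers are needed.
A packing using 7 storage lockers:
  locker 1: 650 = 650
  locker 2: 525 + 125 = 650
  locker 3: 425 + 225 = 650
  locker 4: 400 + 100 = 500
  locker 5: 350 = 350
  locker 6: 350 = 350
  locker 7: 350 = 350
This matches the lower bound, so 7 is optimal.

7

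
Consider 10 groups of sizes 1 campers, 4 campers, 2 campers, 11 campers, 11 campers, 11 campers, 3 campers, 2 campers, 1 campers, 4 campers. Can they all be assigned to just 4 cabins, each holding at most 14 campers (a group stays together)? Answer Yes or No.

A valid assignment using 4 cabins:
  cabin 1: 11 + 3 = 14
  cabin 2: 11 + 2 + 1 = 14
  cabin 3: 11 + 2 + 1 = 14
  cabin 4: 4 + 4 = 8
Every load is within 14 campers, so 4 cabins suffice.

Yes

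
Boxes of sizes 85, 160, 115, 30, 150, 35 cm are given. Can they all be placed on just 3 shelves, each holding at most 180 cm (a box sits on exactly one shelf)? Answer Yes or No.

No

Total = 575 cm; ⌈575/180⌉ = 4.
At least 4 shelves are required, but only 3 are allowed.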